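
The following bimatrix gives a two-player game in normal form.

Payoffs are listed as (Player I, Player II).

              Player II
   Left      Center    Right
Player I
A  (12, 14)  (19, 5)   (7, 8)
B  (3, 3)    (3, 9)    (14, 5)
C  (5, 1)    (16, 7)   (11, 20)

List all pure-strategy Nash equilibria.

Player I against Left: payoffs 12, 3, 5 → best response A.
Player I against Center: payoffs 19, 3, 16 → best response A.
Player I against Right: payoffs 7, 14, 11 → best response B.
Player II against A: payoffs 14, 5, 8 → best response Left.
Player II against B: payoffs 3, 9, 5 → best response Center.
Player II against C: payoffs 1, 7, 20 → best response Right.
Mutual best responses: (A, Left).

The unique pure-strategy Nash equilibrium is (A, Left).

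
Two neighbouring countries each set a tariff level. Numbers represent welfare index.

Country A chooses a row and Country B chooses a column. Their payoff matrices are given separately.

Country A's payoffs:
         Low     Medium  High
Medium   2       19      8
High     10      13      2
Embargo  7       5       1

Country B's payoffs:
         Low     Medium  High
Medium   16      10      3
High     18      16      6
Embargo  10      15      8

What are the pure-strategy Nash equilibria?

Pure NE: (High, Low)

Country A against Low: payoffs 2, 10, 7 → best response High.
Country A against Medium: payoffs 19, 13, 5 → best response Medium.
Country A against High: payoffs 8, 2, 1 → best response Medium.
Country B against Medium: payoffs 16, 10, 3 → best response Low.
Country B against High: payoffs 18, 16, 6 → best response Low.
Country B against Embargo: payoffs 10, 15, 8 → best response Medium.
Mutual best responses: (High, Low).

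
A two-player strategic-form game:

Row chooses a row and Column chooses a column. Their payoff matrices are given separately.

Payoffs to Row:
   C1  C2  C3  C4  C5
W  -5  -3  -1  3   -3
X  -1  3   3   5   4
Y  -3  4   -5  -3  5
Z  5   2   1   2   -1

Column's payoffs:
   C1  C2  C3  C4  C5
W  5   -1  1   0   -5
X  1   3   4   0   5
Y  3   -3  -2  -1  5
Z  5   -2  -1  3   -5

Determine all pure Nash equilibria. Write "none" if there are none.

For each strategy profile, look for a profitable unilateral deviation.
(W, C1): Row can switch to X (-5 → -1). Not NE.
(W, C2): Row can switch to X (-3 → 3). Not NE.
(W, C3): Row can switch to X (-1 → 3). Not NE.
(W, C4): Row can switch to X (3 → 5). Not NE.
(W, C5): Row can switch to X (-3 → 4). Not NE.
(X, C1): Row can switch to Z (-1 → 5). Not NE.
(X, C2): Row can switch to Y (3 → 4). Not NE.
(X, C3): Column can switch to C5 (4 → 5). Not NE.
(Y, C5): Row gets 5, best alternative 4; Column gets 5, best alternative 3. No profitable deviation — NE.
(Z, C1): Row gets 5, best alternative -1; Column gets 5, best alternative 3. No profitable deviation — NE.
(The remaining 10 profiles each have a profitable deviation by the same check.)

(Y, C5); (Z, C1)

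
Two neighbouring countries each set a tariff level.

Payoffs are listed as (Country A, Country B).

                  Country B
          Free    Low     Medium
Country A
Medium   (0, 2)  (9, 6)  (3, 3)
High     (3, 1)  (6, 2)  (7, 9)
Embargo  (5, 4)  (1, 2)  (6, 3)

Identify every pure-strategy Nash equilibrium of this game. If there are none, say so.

(Medium, Low) and (High, Medium) and (Embargo, Free)

For each player, find the best response to each opponent profile; mutual best responses are the pure NE.
Country A against Free: payoffs 0, 3, 5 → best response Embargo.
Country A against Low: payoffs 9, 6, 1 → best response Medium.
Country A against Medium: payoffs 3, 7, 6 → best response High.
Country B against Medium: payoffs 2, 6, 3 → best response Low.
Country B against High: payoffs 1, 2, 9 → best response Medium.
Country B against Embargo: payoffs 4, 2, 3 → best response Free.
Mutual best responses: (Medium, Low); (High, Medium); (Embargo, Free).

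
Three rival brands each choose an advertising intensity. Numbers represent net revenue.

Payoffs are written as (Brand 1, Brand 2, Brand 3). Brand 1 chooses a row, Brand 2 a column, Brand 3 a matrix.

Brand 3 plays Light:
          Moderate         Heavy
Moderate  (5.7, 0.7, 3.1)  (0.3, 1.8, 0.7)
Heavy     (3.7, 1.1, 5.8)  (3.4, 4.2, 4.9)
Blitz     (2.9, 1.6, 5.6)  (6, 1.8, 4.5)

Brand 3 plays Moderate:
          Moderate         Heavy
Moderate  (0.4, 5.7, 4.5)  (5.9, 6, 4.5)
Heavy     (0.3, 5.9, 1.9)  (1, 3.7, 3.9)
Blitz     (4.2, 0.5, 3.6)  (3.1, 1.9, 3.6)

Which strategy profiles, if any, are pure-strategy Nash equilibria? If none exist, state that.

(Moderate, Moderate, Light): Brand 2 can switch to Heavy (0.7 → 1.8). Not NE.
(Moderate, Moderate, Moderate): Brand 1 can switch to Blitz (0.4 → 4.2). Not NE.
(Moderate, Heavy, Light): Brand 1 can switch to Heavy (0.3 → 3.4). Not NE.
(Moderate, Heavy, Moderate): Brand 1 gets 5.9, best alternative 3.1; Brand 2 gets 6, best alternative 5.7; Brand 3 gets 4.5, best alternative 0.7. No profitable deviation — NE.
(Heavy, Moderate, Light): Brand 1 can switch to Moderate (3.7 → 5.7). Not NE.
(Heavy, Moderate, Moderate): Brand 1 can switch to Moderate (0.3 → 0.4). Not NE.
(Heavy, Heavy, Light): Brand 1 can switch to Blitz (3.4 → 6). Not NE.
(Heavy, Heavy, Moderate): Brand 1 can switch to Moderate (1 → 5.9). Not NE.
(Blitz, Moderate, Light): Brand 1 can switch to Moderate (2.9 → 5.7). Not NE.
(Blitz, Moderate, Moderate): Brand 2 can switch to Heavy (0.5 → 1.9). Not NE.
(Blitz, Heavy, Light): Brand 1 gets 6, best alternative 3.4; Brand 2 gets 1.8, best alternative 1.6; Brand 3 gets 4.5, best alternative 3.6. No profitable deviation — NE.
(Blitz, Heavy, Moderate): Brand 1 can switch to Moderate (3.1 → 5.9). Not NE.

Pure-strategy Nash equilibria: (Moderate, Heavy, Moderate), (Blitz, Heavy, Light)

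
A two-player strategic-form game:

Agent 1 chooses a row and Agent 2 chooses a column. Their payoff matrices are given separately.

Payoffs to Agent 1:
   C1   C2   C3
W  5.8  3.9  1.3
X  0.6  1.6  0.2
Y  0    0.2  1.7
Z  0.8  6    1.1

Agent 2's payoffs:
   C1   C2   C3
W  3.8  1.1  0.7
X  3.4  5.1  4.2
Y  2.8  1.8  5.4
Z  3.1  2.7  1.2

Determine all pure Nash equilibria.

Pure-strategy Nash equilibria: (W, C1); (Y, C3)

For each player, find the best response to each opponent profile; mutual best responses are the pure NE.
Agent 1 against C1: payoffs 5.8, 0.6, 0, 0.8 → best response W.
Agent 1 against C2: payoffs 3.9, 1.6, 0.2, 6 → best response Z.
Agent 1 against C3: payoffs 1.3, 0.2, 1.7, 1.1 → best response Y.
Agent 2 against W: payoffs 3.8, 1.1, 0.7 → best response C1.
Agent 2 against X: payoffs 3.4, 5.1, 4.2 → best response C2.
Agent 2 against Y: payoffs 2.8, 1.8, 5.4 → best response C3.
Agent 2 against Z: payoffs 3.1, 2.7, 1.2 → best response C1.
Mutual best responses: (W, C1); (Y, C3).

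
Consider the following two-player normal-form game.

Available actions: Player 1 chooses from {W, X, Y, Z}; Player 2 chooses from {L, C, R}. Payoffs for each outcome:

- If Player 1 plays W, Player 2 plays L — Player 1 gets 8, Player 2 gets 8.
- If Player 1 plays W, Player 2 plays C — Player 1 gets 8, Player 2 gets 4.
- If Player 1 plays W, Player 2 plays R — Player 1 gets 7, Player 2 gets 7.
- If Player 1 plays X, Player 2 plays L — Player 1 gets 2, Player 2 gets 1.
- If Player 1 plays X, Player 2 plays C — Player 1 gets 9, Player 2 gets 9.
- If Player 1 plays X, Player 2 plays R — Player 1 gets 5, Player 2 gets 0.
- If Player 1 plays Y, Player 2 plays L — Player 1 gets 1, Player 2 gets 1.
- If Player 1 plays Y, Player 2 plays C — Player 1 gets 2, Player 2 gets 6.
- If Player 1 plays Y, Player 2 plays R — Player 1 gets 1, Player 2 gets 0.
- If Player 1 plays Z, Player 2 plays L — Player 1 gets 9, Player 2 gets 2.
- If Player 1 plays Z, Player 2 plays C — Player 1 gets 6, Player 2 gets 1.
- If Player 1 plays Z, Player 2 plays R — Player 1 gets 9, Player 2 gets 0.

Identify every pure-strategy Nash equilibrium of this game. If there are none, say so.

Pure-strategy Nash equilibria: (X, C), (Z, L)

Player 1 against L: payoffs 8, 2, 1, 9 → best response Z.
Player 1 against C: payoffs 8, 9, 2, 6 → best response X.
Player 1 against R: payoffs 7, 5, 1, 9 → best response Z.
Player 2 against W: payoffs 8, 4, 7 → best response L.
Player 2 against X: payoffs 1, 9, 0 → best response C.
Player 2 against Y: payoffs 1, 6, 0 → best response C.
Player 2 against Z: payoffs 2, 1, 0 → best response L.
Mutual best responses: (X, C); (Z, L).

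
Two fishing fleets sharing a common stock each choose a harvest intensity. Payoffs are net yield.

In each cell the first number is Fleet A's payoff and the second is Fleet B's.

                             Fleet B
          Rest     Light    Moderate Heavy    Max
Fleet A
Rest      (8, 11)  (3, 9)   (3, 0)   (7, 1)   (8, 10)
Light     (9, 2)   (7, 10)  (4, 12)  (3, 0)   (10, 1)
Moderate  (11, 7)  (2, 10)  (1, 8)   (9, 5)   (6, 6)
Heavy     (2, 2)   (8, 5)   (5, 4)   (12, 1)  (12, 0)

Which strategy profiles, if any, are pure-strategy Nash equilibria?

(Heavy, Light)

Fleet A against Rest: payoffs 8, 9, 11, 2 → best response Moderate.
Fleet A against Light: payoffs 3, 7, 2, 8 → best response Heavy.
Fleet A against Moderate: payoffs 3, 4, 1, 5 → best response Heavy.
Fleet A against Heavy: payoffs 7, 3, 9, 12 → best response Heavy.
Fleet A against Max: payoffs 8, 10, 6, 12 → best response Heavy.
Fleet B against Rest: payoffs 11, 9, 0, 1, 10 → best response Rest.
Fleet B against Light: payoffs 2, 10, 12, 0, 1 → best response Moderate.
Fleet B against Moderate: payoffs 7, 10, 8, 5, 6 → best response Light.
Fleet B against Heavy: payoffs 2, 5, 4, 1, 0 → best response Light.
Mutual best responses: (Heavy, Light).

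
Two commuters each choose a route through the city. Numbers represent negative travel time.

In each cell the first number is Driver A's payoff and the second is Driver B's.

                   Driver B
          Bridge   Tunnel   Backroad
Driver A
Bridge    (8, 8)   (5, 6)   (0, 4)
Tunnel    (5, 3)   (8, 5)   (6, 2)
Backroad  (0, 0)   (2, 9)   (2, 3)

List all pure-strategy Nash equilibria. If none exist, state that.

(Bridge, Bridge) and (Tunnel, Tunnel)

Driver A against Bridge: payoffs 8, 5, 0 → best response Bridge.
Driver A against Tunnel: payoffs 5, 8, 2 → best response Tunnel.
Driver A against Backroad: payoffs 0, 6, 2 → best response Tunnel.
Driver B against Bridge: payoffs 8, 6, 4 → best response Bridge.
Driver B against Tunnel: payoffs 3, 5, 2 → best response Tunnel.
Driver B against Backroad: payoffs 0, 9, 3 → best response Tunnel.
Mutual best responses: (Bridge, Bridge); (Tunnel, Tunnel).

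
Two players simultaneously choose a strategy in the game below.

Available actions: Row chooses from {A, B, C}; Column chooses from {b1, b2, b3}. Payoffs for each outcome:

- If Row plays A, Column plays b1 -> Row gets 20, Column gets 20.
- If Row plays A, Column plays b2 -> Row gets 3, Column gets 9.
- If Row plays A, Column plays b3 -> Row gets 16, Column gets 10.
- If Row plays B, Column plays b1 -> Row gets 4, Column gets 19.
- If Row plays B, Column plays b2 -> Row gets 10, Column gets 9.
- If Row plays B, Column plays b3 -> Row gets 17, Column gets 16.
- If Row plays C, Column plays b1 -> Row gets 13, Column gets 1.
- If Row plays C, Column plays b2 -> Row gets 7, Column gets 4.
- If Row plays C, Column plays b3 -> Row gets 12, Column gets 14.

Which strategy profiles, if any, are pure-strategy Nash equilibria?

Row against b1: payoffs 20, 4, 13 → best response A.
Row against b2: payoffs 3, 10, 7 → best response B.
Row against b3: payoffs 16, 17, 12 → best response B.
Column against A: payoffs 20, 9, 10 → best response b1.
Column against B: payoffs 19, 9, 16 → best response b1.
Column against C: payoffs 1, 4, 14 → best response b3.
Mutual best responses: (A, b1).

Pure NE: (A, b1)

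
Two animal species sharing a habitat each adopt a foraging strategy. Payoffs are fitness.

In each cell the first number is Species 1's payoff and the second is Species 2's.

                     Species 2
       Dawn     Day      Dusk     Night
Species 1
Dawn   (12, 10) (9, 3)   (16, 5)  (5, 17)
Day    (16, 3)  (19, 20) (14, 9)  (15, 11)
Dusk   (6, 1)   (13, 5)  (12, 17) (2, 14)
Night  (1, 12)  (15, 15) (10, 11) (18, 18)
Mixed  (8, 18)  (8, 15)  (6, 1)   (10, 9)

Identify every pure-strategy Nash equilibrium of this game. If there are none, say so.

(Day, Day) and (Night, Night)

Species 1 against Dawn: payoffs 12, 16, 6, 1, 8 → best response Day.
Species 1 against Day: payoffs 9, 19, 13, 15, 8 → best response Day.
Species 1 against Dusk: payoffs 16, 14, 12, 10, 6 → best response Dawn.
Species 1 against Night: payoffs 5, 15, 2, 18, 10 → best response Night.
Species 2 against Dawn: payoffs 10, 3, 5, 17 → best response Night.
Species 2 against Day: payoffs 3, 20, 9, 11 → best response Day.
Species 2 against Dusk: payoffs 1, 5, 17, 14 → best response Dusk.
Species 2 against Night: payoffs 12, 15, 11, 18 → best response Night.
Species 2 against Mixed: payoffs 18, 15, 1, 9 → best response Dawn.
Mutual best responses: (Day, Day); (Night, Night).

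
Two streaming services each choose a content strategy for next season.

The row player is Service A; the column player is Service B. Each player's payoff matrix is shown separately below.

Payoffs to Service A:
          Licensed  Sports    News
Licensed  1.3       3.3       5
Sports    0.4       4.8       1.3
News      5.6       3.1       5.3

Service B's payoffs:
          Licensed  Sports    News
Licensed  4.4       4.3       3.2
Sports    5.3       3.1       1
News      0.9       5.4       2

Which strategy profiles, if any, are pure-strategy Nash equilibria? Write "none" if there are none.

none

Mark each player's best response to every combination of opponents' strategies; a profile where every player is best-responding is a pure Nash equilibrium.
Service A against Licensed: payoffs 1.3, 0.4, 5.6 → best response News.
Service A against Sports: payoffs 3.3, 4.8, 3.1 → best response Sports.
Service A against News: payoffs 5, 1.3, 5.3 → best response News.
Service B against Licensed: payoffs 4.4, 4.3, 3.2 → best response Licensed.
Service B against Sports: payoffs 5.3, 3.1, 1 → best response Licensed.
Service B against News: payoffs 0.9, 5.4, 2 → best response Sports.
No profile is a mutual best response for all players.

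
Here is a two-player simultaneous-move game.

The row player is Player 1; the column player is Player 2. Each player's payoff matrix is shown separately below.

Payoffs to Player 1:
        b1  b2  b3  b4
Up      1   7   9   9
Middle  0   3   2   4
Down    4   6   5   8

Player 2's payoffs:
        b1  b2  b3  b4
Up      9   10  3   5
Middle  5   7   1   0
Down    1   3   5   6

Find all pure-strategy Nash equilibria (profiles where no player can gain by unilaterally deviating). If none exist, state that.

Check each profile: it is a Nash equilibrium iff no player can strictly gain by switching unilaterally.
(Up, b1): Player 1 can switch to Down (1 → 4). Not NE.
(Up, b2): Player 1 gets 7, best alternative 6; Player 2 gets 10, best alternative 9. No profitable deviation — NE.
(Up, b3): Player 2 can switch to b1 (3 → 9). Not NE.
(Up, b4): Player 2 can switch to b1 (5 → 9). Not NE.
(Middle, b1): Player 1 can switch to Up (0 → 1). Not NE.
(Middle, b2): Player 1 can switch to Up (3 → 7). Not NE.
(Middle, b3): Player 1 can switch to Up (2 → 9). Not NE.
(Middle, b4): Player 1 can switch to Up (4 → 9). Not NE.
(Down, b1): Player 2 can switch to b2 (1 → 3). Not NE.
(The remaining 3 profiles each have a profitable deviation by the same check.)

(Up, b2)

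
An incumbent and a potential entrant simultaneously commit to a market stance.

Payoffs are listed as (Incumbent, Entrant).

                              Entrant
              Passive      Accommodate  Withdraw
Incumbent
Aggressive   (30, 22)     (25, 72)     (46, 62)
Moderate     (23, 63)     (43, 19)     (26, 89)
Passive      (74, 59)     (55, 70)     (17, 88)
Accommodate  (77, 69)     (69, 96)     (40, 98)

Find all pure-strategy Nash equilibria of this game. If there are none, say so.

(Aggressive, Passive): Incumbent can switch to Passive (30 → 74). Not NE.
(Aggressive, Accommodate): Incumbent can switch to Moderate (25 → 43). Not NE.
(Aggressive, Withdraw): Entrant can switch to Accommodate (62 → 72). Not NE.
(Moderate, Passive): Incumbent can switch to Aggressive (23 → 30). Not NE.
(Moderate, Accommodate): Incumbent can switch to Passive (43 → 55). Not NE.
(Moderate, Withdraw): Incumbent can switch to Aggressive (26 → 46). Not NE.
(Passive, Passive): Incumbent can switch to Accommodate (74 → 77). Not NE.
(Passive, Accommodate): Incumbent can switch to Accommodate (55 → 69). Not NE.
(The remaining 4 profiles each have a profitable deviation by the same check.)

There is no pure-strategy Nash equilibrium.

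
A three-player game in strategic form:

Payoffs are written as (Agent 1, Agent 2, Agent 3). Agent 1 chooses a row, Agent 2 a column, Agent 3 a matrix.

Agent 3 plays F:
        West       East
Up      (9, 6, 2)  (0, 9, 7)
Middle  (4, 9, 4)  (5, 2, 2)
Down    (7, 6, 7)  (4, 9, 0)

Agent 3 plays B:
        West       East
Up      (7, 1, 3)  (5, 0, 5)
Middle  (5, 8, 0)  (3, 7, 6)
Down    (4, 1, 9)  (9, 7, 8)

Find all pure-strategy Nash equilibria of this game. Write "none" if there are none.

The pure Nash equilibria are (Up, West, B) and (Down, East, B).

(Up, West, F): Agent 2 can switch to East (6 → 9). Not NE.
(Up, West, B): Agent 1 gets 7, best alternative 5; Agent 2 gets 1, best alternative 0; Agent 3 gets 3, best alternative 2. No profitable deviation — NE.
(Up, East, F): Agent 1 can switch to Middle (0 → 5). Not NE.
(Up, East, B): Agent 1 can switch to Down (5 → 9). Not NE.
(Middle, West, F): Agent 1 can switch to Up (4 → 9). Not NE.
(Middle, West, B): Agent 1 can switch to Up (5 → 7). Not NE.
(Middle, East, F): Agent 2 can switch to West (2 → 9). Not NE.
(Middle, East, B): Agent 1 can switch to Up (3 → 5). Not NE.
(Down, West, F): Agent 1 can switch to Up (7 → 9). Not NE.
(Down, West, B): Agent 1 can switch to Up (4 → 7). Not NE.
(Down, East, F): Agent 1 can switch to Middle (4 → 5). Not NE.
(Down, East, B): Agent 1 gets 9, best alternative 5; Agent 2 gets 7, best alternative 1; Agent 3 gets 8, best alternative 0. No profitable deviation — NE.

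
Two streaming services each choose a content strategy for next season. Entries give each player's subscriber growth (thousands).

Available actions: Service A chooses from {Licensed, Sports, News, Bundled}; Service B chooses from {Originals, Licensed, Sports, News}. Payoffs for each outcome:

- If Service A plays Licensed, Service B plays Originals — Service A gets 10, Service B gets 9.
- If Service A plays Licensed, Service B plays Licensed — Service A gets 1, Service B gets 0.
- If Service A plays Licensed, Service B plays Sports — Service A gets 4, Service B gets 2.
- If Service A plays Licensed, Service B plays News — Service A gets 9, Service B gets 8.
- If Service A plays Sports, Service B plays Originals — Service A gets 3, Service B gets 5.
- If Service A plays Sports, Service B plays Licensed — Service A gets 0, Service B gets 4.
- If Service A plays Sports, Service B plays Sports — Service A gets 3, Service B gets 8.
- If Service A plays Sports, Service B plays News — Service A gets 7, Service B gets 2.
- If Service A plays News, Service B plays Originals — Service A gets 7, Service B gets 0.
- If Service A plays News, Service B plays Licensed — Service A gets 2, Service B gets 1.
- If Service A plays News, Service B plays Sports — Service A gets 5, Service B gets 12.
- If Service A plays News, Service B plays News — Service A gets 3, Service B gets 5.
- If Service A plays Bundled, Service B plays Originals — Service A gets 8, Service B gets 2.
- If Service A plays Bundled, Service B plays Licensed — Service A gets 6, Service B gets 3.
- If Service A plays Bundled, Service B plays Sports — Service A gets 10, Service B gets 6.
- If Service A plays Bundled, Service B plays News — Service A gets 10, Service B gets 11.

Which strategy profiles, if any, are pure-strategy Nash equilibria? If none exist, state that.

Check each profile: it is a Nash equilibrium iff no player can strictly gain by switching unilaterally.
(Licensed, Originals): Service A gets 10, best alternative 8; Service B gets 9, best alternative 8. No profitable deviation — NE.
(Licensed, Licensed): Service A can switch to News (1 → 2). Not NE.
(Licensed, Sports): Service A can switch to News (4 → 5). Not NE.
(Licensed, News): Service A can switch to Bundled (9 → 10). Not NE.
(Sports, Originals): Service A can switch to Licensed (3 → 10). Not NE.
(Sports, Licensed): Service A can switch to Licensed (0 → 1). Not NE.
(Sports, Sports): Service A can switch to Licensed (3 → 4). Not NE.
(Bundled, News): Service A gets 10, best alternative 9; Service B gets 11, best alternative 6. No profitable deviation — NE.
(The remaining 8 profiles each have a profitable deviation by the same check.)

The pure Nash equilibria are (Licensed, Originals), (Bundled, News).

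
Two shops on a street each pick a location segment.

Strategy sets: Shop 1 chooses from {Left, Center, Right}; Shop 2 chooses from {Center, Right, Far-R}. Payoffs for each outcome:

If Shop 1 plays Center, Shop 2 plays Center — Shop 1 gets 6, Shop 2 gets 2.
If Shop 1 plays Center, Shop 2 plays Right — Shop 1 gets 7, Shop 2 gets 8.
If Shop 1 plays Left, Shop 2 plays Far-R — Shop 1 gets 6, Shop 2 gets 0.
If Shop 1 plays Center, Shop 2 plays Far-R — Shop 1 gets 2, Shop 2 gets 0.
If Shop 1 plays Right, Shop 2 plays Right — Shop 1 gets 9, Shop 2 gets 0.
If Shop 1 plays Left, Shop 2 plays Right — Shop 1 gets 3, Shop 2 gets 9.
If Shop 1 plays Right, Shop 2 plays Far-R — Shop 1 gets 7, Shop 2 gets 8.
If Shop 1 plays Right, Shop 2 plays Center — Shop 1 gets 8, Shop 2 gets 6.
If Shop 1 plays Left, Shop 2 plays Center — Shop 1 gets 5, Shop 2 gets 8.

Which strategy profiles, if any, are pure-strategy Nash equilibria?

(Left, Center): Shop 1 can switch to Center (5 → 6). Not NE.
(Left, Right): Shop 1 can switch to Center (3 → 7). Not NE.
(Left, Far-R): Shop 1 can switch to Right (6 → 7). Not NE.
(Center, Center): Shop 1 can switch to Right (6 → 8). Not NE.
(Center, Right): Shop 1 can switch to Right (7 → 9). Not NE.
(Center, Far-R): Shop 1 can switch to Left (2 → 6). Not NE.
(Right, Center): Shop 2 can switch to Far-R (6 → 8). Not NE.
(Right, Right): Shop 2 can switch to Center (0 → 6). Not NE.
(Right, Far-R): Shop 1 gets 7, best alternative 6; Shop 2 gets 8, best alternative 6. No profitable deviation — NE.

(Right, Far-R)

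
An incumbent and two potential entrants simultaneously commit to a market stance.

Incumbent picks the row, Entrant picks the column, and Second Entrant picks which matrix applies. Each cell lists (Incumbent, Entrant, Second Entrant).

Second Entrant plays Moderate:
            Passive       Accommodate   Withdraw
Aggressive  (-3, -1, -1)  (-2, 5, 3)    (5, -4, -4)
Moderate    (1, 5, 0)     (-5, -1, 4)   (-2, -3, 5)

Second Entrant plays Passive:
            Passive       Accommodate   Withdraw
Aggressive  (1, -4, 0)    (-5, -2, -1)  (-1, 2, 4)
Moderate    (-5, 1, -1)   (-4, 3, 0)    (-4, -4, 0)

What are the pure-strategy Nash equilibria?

(Aggressive, Accommodate, Moderate) and (Aggressive, Withdraw, Passive) and (Moderate, Passive, Moderate)

For each player, find the best response to each opponent profile; mutual best responses are the pure NE.
Incumbent against (Passive, Moderate): payoffs -3, 1 → best response Moderate.
Incumbent against (Passive, Passive): payoffs 1, -5 → best response Aggressive.
Incumbent against (Accommodate, Moderate): payoffs -2, -5 → best response Aggressive.
Incumbent against (Accommodate, Passive): payoffs -5, -4 → best response Moderate.
Incumbent against (Withdraw, Moderate): payoffs 5, -2 → best response Aggressive.
Incumbent against (Withdraw, Passive): payoffs -1, -4 → best response Aggressive.
Entrant against (Aggressive, Moderate): payoffs -1, 5, -4 → best response Accommodate.
Entrant against (Aggressive, Passive): payoffs -4, -2, 2 → best response Withdraw.
Entrant against (Moderate, Moderate): payoffs 5, -1, -3 → best response Passive.
Entrant against (Moderate, Passive): payoffs 1, 3, -4 → best response Accommodate.
Second Entrant against (Aggressive, Passive): payoffs -1, 0 → best response Passive.
Second Entrant against (Aggressive, Accommodate): payoffs 3, -1 → best response Moderate.
Second Entrant against (Aggressive, Withdraw): payoffs -4, 4 → best response Passive.
Second Entrant against (Moderate, Passive): payoffs 0, -1 → best response Moderate.
Second Entrant against (Moderate, Accommodate): payoffs 4, 0 → best response Moderate.
Second Entrant against (Moderate, Withdraw): payoffs 5, 0 → best response Moderate.
Mutual best responses: (Aggressive, Accommodate, Moderate); (Aggressive, Withdraw, Passive); (Moderate, Passive, Moderate).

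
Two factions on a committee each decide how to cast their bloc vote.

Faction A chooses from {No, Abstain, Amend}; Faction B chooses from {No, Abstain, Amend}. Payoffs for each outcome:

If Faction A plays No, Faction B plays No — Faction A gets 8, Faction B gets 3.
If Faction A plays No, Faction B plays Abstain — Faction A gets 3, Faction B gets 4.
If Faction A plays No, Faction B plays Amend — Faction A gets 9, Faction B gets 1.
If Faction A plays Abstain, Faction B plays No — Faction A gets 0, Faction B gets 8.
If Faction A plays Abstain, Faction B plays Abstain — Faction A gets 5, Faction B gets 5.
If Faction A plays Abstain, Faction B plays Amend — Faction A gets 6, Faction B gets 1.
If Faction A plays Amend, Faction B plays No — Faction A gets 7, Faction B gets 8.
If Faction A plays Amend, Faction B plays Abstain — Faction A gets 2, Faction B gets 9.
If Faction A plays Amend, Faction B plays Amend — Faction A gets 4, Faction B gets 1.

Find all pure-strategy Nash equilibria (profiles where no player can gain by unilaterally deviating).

For each player, find the best response to each opponent profile; mutual best responses are the pure NE.
Faction A against No: payoffs 8, 0, 7 → best response No.
Faction A against Abstain: payoffs 3, 5, 2 → best response Abstain.
Faction A against Amend: payoffs 9, 6, 4 → best response No.
Faction B against No: payoffs 3, 4, 1 → best response Abstain.
Faction B against Abstain: payoffs 8, 5, 1 → best response No.
Faction B against Amend: payoffs 8, 9, 1 → best response Abstain.
No profile is a mutual best response for all players.

This game has no pure Nash equilibrium.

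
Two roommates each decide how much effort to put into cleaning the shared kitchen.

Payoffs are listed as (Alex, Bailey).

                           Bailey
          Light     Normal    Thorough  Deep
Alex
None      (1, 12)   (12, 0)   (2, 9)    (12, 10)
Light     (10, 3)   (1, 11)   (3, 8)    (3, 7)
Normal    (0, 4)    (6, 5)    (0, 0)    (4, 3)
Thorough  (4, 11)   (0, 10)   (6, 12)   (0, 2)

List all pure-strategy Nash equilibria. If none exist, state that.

Alex against Light: payoffs 1, 10, 0, 4 → best response Light.
Alex against Normal: payoffs 12, 1, 6, 0 → best response None.
Alex against Thorough: payoffs 2, 3, 0, 6 → best response Thorough.
Alex against Deep: payoffs 12, 3, 4, 0 → best response None.
Bailey against None: payoffs 12, 0, 9, 10 → best response Light.
Bailey against Light: payoffs 3, 11, 8, 7 → best response Normal.
Bailey against Normal: payoffs 4, 5, 0, 3 → best response Normal.
Bailey against Thorough: payoffs 11, 10, 12, 2 → best response Thorough.
Mutual best responses: (Thorough, Thorough).

The unique pure-strategy Nash equilibrium is (Thorough, Thorough).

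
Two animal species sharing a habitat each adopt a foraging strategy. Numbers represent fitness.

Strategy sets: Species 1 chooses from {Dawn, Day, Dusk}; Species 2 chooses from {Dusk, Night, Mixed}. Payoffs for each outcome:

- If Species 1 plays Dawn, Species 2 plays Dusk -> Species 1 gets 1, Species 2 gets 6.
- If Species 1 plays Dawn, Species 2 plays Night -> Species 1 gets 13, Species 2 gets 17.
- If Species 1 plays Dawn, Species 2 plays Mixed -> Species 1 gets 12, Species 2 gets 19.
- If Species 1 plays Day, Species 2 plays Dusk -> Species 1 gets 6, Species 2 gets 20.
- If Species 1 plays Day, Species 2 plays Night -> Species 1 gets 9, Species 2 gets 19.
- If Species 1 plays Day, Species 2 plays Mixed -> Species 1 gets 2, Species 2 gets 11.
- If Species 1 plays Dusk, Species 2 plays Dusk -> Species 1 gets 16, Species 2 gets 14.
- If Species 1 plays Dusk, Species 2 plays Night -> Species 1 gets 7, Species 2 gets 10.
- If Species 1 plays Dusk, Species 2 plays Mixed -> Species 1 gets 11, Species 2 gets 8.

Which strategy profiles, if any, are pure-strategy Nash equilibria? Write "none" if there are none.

(Dawn, Dusk): Species 1 can switch to Day (1 → 6). Not NE.
(Dawn, Night): Species 2 can switch to Mixed (17 → 19). Not NE.
(Dawn, Mixed): Species 1 gets 12, best alternative 11; Species 2 gets 19, best alternative 17. No profitable deviation — NE.
(Day, Dusk): Species 1 can switch to Dusk (6 → 16). Not NE.
(Day, Night): Species 1 can switch to Dawn (9 → 13). Not NE.
(Day, Mixed): Species 1 can switch to Dawn (2 → 12). Not NE.
(Dusk, Dusk): Species 1 gets 16, best alternative 6; Species 2 gets 14, best alternative 10. No profitable deviation — NE.
(Dusk, Night): Species 1 can switch to Dawn (7 → 13). Not NE.
(Dusk, Mixed): Species 1 can switch to Dawn (11 → 12). Not NE.

(Dawn, Mixed), (Dusk, Dusk)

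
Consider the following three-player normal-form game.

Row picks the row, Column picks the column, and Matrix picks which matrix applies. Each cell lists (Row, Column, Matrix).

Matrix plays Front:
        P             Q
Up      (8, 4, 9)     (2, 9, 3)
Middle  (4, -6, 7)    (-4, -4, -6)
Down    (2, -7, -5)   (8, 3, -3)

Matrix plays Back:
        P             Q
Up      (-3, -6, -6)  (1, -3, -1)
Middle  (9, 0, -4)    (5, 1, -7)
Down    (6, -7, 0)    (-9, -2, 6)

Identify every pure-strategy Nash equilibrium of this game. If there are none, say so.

This game has no pure Nash equilibrium.

Mark each player's best response to every combination of opponents' strategies; a profile where every player is best-responding is a pure Nash equilibrium.
Row against (P, Front): payoffs 8, 4, 2 → best response Up.
Row against (P, Back): payoffs -3, 9, 6 → best response Middle.
Row against (Q, Front): payoffs 2, -4, 8 → best response Down.
Row against (Q, Back): payoffs 1, 5, -9 → best response Middle.
Column against (Up, Front): payoffs 4, 9 → best response Q.
Column against (Up, Back): payoffs -6, -3 → best response Q.
Column against (Middle, Front): payoffs -6, -4 → best response Q.
Column against (Middle, Back): payoffs 0, 1 → best response Q.
Column against (Down, Front): payoffs -7, 3 → best response Q.
Column against (Down, Back): payoffs -7, -2 → best response Q.
Matrix against (Up, P): payoffs 9, -6 → best response Front.
Matrix against (Up, Q): payoffs 3, -1 → best response Front.
Matrix against (Middle, P): payoffs 7, -4 → best response Front.
Matrix against (Middle, Q): payoffs -6, -7 → best response Front.
Matrix against (Down, P): payoffs -5, 0 → best response Back.
Matrix against (Down, Q): payoffs -3, 6 → best response Back.
No profile is a mutual best response for all players.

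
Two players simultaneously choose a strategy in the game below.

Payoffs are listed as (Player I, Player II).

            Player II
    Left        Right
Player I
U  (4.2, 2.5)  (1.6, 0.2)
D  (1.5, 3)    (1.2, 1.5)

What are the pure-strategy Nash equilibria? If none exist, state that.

(U, Left)

Player I against Left: payoffs 4.2, 1.5 → best response U.
Player I against Right: payoffs 1.6, 1.2 → best response U.
Player II against U: payoffs 2.5, 0.2 → best response Left.
Player II against D: payoffs 3, 1.5 → best response Left.
Mutual best responses: (U, Left).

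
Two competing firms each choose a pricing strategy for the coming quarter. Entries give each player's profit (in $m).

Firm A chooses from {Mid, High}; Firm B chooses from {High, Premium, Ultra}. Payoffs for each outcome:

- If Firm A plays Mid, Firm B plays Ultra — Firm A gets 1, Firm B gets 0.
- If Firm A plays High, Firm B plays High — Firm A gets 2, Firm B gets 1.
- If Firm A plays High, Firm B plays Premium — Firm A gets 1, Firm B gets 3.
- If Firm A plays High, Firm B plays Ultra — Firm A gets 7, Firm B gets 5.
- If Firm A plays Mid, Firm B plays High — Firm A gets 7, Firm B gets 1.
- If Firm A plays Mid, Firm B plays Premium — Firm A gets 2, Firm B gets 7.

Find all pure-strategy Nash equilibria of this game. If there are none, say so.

(Mid, High): Firm B can switch to Premium (1 → 7). Not NE.
(Mid, Premium): Firm A gets 2, best alternative 1; Firm B gets 7, best alternative 1. No profitable deviation — NE.
(Mid, Ultra): Firm A can switch to High (1 → 7). Not NE.
(High, High): Firm A can switch to Mid (2 → 7). Not NE.
(High, Premium): Firm A can switch to Mid (1 → 2). Not NE.
(High, Ultra): Firm A gets 7, best alternative 1; Firm B gets 5, best alternative 3. No profitable deviation — NE.

(Mid, Premium), (High, Ultra)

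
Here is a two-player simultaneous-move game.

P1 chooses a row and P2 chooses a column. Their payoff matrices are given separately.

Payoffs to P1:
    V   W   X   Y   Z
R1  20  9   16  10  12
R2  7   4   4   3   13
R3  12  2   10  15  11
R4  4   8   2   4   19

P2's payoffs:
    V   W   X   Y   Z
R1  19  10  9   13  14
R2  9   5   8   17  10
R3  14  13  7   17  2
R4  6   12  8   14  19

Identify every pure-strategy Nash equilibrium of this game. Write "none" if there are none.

Check each profile: it is a Nash equilibrium iff no player can strictly gain by switching unilaterally.
(R1, V): P1 gets 20, best alternative 12; P2 gets 19, best alternative 14. No profitable deviation — NE.
(R1, W): P2 can switch to V (10 → 19). Not NE.
(R1, X): P2 can switch to V (9 → 19). Not NE.
(R1, Y): P1 can switch to R3 (10 → 15). Not NE.
(R1, Z): P1 can switch to R2 (12 → 13). Not NE.
(R2, V): P1 can switch to R1 (7 → 20). Not NE.
(R2, W): P1 can switch to R1 (4 → 9). Not NE.
(R2, X): P1 can switch to R1 (4 → 16). Not NE.
(R2, Y): P1 can switch to R1 (3 → 10). Not NE.
(R2, Z): P1 can switch to R4 (13 → 19). Not NE.
(R3, V): P1 can switch to R1 (12 → 20). Not NE.
(R3, Y): P1 gets 15, best alternative 10; P2 gets 17, best alternative 14. No profitable deviation — NE.
(R4, Z): P1 gets 19, best alternative 13; P2 gets 19, best alternative 14. No profitable deviation — NE.
(The remaining 7 profiles each have a profitable deviation by the same check.)

The pure Nash equilibria are (R1, V); (R3, Y); (R4, Z).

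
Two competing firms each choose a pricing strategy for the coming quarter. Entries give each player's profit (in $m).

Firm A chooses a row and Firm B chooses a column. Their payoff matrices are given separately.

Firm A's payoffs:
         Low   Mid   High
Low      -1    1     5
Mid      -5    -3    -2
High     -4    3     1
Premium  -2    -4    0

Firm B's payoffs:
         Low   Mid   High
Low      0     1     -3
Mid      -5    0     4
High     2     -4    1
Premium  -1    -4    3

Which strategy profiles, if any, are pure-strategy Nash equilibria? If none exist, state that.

Check each profile: it is a Nash equilibrium iff no player can strictly gain by switching unilaterally.
(Low, Low): Firm B can switch to Mid (0 → 1). Not NE.
(Low, Mid): Firm A can switch to High (1 → 3). Not NE.
(Low, High): Firm B can switch to Low (-3 → 0). Not NE.
(Mid, Low): Firm A can switch to Low (-5 → -1). Not NE.
(Mid, Mid): Firm A can switch to Low (-3 → 1). Not NE.
(Mid, High): Firm A can switch to Low (-2 → 5). Not NE.
(High, Low): Firm A can switch to Low (-4 → -1). Not NE.
(High, Mid): Firm B can switch to Low (-4 → 2). Not NE.
(High, High): Firm A can switch to Low (1 → 5). Not NE.
(Premium, Low): Firm A can switch to Low (-2 → -1). Not NE.
(The remaining 2 profiles each have a profitable deviation by the same check.)

No pure-strategy Nash equilibrium.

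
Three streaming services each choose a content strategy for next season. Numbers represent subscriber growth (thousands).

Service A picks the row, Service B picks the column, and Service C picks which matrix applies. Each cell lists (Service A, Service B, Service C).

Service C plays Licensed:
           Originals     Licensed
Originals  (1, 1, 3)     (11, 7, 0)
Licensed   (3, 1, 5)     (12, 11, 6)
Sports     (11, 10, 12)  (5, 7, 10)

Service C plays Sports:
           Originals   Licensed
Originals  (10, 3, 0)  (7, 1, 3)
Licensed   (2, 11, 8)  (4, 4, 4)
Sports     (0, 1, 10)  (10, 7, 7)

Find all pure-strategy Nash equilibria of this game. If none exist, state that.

The pure Nash equilibria are (Licensed, Licensed, Licensed); (Sports, Originals, Licensed).

For each strategy profile, look for a profitable unilateral deviation.
(Originals, Originals, Licensed): Service A can switch to Licensed (1 → 3). Not NE.
(Originals, Originals, Sports): Service C can switch to Licensed (0 → 3). Not NE.
(Originals, Licensed, Licensed): Service A can switch to Licensed (11 → 12). Not NE.
(Originals, Licensed, Sports): Service A can switch to Sports (7 → 10). Not NE.
(Licensed, Originals, Licensed): Service A can switch to Sports (3 → 11). Not NE.
(Licensed, Originals, Sports): Service A can switch to Originals (2 → 10). Not NE.
(Licensed, Licensed, Licensed): Service A gets 12, best alternative 11; Service B gets 11, best alternative 1; Service C gets 6, best alternative 4. No profitable deviation — NE.
(Licensed, Licensed, Sports): Service A can switch to Originals (4 → 7). Not NE.
(Sports, Originals, Licensed): Service A gets 11, best alternative 3; Service B gets 10, best alternative 7; Service C gets 12, best alternative 10. No profitable deviation — NE.
(Sports, Originals, Sports): Service A can switch to Originals (0 → 10). Not NE.
(The remaining 2 profiles each have a profitable deviation by the same check.)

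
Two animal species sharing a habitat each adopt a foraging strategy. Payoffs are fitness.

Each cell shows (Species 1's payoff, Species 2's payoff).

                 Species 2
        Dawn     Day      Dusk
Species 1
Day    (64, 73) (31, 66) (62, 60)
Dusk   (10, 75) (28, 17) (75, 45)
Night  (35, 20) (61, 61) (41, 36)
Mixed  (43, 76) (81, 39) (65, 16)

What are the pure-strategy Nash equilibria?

Pure NE: (Day, Dawn)

(Day, Dawn): Species 1 gets 64, best alternative 43; Species 2 gets 73, best alternative 66. No profitable deviation — NE.
(Day, Day): Species 1 can switch to Night (31 → 61). Not NE.
(Day, Dusk): Species 1 can switch to Dusk (62 → 75). Not NE.
(Dusk, Dawn): Species 1 can switch to Day (10 → 64). Not NE.
(Dusk, Day): Species 1 can switch to Day (28 → 31). Not NE.
(Dusk, Dusk): Species 2 can switch to Dawn (45 → 75). Not NE.
(Night, Dawn): Species 1 can switch to Day (35 → 64). Not NE.
(Night, Day): Species 1 can switch to Mixed (61 → 81). Not NE.
(Night, Dusk): Species 1 can switch to Day (41 → 62). Not NE.
(The remaining 3 profiles each have a profitable deviation by the same check.)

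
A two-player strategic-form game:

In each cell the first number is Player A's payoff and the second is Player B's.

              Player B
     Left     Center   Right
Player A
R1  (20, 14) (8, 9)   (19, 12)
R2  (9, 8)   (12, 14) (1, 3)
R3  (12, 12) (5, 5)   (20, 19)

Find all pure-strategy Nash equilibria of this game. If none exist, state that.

For each strategy profile, look for a profitable unilateral deviation.
(R1, Left): Player A gets 20, best alternative 12; Player B gets 14, best alternative 12. No profitable deviation — NE.
(R1, Center): Player A can switch to R2 (8 → 12). Not NE.
(R1, Right): Player A can switch to R3 (19 → 20). Not NE.
(R2, Left): Player A can switch to R1 (9 → 20). Not NE.
(R2, Center): Player A gets 12, best alternative 8; Player B gets 14, best alternative 8. No profitable deviation — NE.
(R2, Right): Player A can switch to R1 (1 → 19). Not NE.
(R3, Left): Player A can switch to R1 (12 → 20). Not NE.
(R3, Center): Player A can switch to R1 (5 → 8). Not NE.
(R3, Right): Player A gets 20, best alternative 19; Player B gets 19, best alternative 12. No profitable deviation — NE.

(R1, Left) and (R2, Center) and (R3, Right)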